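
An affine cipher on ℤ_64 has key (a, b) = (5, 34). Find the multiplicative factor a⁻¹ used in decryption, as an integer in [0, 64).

Run Euclid on (64, 5):
64 = 12·5 + 4
5 = 1·4 + 1
4 = 4·1 + 0
gcd = 1, so the inverse exists. Back-substitute:
1 = 5 − 4
1 = −64 + 13·5
So 5·13 ≡ 1 (mod 64).

13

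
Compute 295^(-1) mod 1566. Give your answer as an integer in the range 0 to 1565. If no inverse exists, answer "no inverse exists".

499

Apply the Euclidean algorithm to 1566 and 295:
1566 = 5*295 + 91
295 = 3*91 + 22
91 = 4*22 + 3
22 = 7*3 + 1
3 = 3*1 + 0
The gcd is 1. Working backward:
1 = 22 − 7·3
1 = −7·91 + 29·22
1 = 29·295 − 94·91
1 = −94·1566 + 499·295
So 295·499 ≡ 1 (mod 1566).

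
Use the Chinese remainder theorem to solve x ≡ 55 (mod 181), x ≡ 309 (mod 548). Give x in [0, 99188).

51821

Write x = 55 + 181·k. Then 181·k ≡ 309 − 55 ≡ 254 (mod 548).
Need 181⁻¹ mod 548. Extended Euclid on (548, 181):
548 = 3×181 + 5
181 = 36×5 + 1
5 = 5×1 + 0
Back-substitute:
1 = 181 − 36·5
1 = −36·548 + 109·181
181⁻¹ ≡ 109 (mod 548), so k ≡ 109·254 ≡ 286 (mod 548).
x = 55 + 181·286 = 51821.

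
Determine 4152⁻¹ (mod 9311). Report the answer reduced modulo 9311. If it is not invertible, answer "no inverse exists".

2478

Run Euclid on (9311, 4152):
9311 = 2·4152 + 1007
4152 = 4·1007 + 124
1007 = 8·124 + 15
124 = 8·15 + 4
15 = 3·4 + 3
4 = 1·3 + 1
3 = 3·1 + 0
gcd = 1, so the inverse exists. Back-substitute:
1 = 4 − 3
1 = −15 + 4·4
1 = 4·124 − 33·15
1 = −33·1007 + 268·124
1 = 268·4152 − 1105·1007
1 = −1105·9311 + 2478·4152
So 4152·2478 ≡ 1 (mod 9311).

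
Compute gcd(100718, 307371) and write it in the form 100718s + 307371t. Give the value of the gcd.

Repeated division:
307371 = 3*100718 + 5217
100718 = 19*5217 + 1595
5217 = 3*1595 + 432
1595 = 3*432 + 299
432 = 1*299 + 133
299 = 2*133 + 33
133 = 4*33 + 1
33 = 33*1 + 0
gcd(100718, 307371) = 1.
Back-substituting:
1 = 133 − 4·33
1 = −4·299 + 9·133
1 = 9·432 − 13·299
1 = −13·1595 + 48·432
1 = 48·5217 − 157·1595
1 = −157·100718 + 3031·5217
1 = 3031·307371 − 9250·100718
So 1 = (3031)·307371 + (-9250)·100718.

1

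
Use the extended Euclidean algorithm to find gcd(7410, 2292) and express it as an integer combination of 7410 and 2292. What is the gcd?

6

Euclidean algorithm:
7410 = 3×2292 + 534
2292 = 4×534 + 156
534 = 3×156 + 66
156 = 2×66 + 24
66 = 2×24 + 18
24 = 1×18 + 6
18 = 3×6 + 0
gcd(7410, 2292) = 6.
Back-substituting:
6 = 24 − 18
6 = −66 + 3·24
6 = 3·156 − 7·66
6 = −7·534 + 24·156
6 = 24·2292 − 103·534
6 = −103·7410 + 333·2292
So 6 = (-103)·7410 + (333)·2292.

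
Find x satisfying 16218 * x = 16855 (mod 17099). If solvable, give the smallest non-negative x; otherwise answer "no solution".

First find gcd(16218, 17099):
17099 = 1×16218 + 881
16218 = 18×881 + 360
881 = 2×360 + 161
360 = 2×161 + 38
161 = 4×38 + 9
38 = 4×9 + 2
9 = 4×2 + 1
2 = 2×1 + 0
gcd = 1, so a unique solution mod 17099 exists.
Back-substitute for the Bézout coefficients:
1 = 9 − 4·2
1 = −4·38 + 17·9
1 = 17·161 − 72·38
1 = −72·360 + 161·161
1 = 161·881 − 394·360
1 = −394·16218 + 7253·881
1 = 7253·17099 − 7647·16218
So 16218·(-7647) ≡ 1 (mod 17099), giving 16218⁻¹ ≡ 9452.
x ≡ 16218⁻¹·16855 ≡ 9452·16855 ≡ 2077 (mod 17099).

2077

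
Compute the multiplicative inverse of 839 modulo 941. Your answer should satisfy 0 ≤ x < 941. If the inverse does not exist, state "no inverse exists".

655

Run Euclid on (941, 839):
941 = 1×839 + 102
839 = 8×102 + 23
102 = 4×23 + 10
23 = 2×10 + 3
10 = 3×3 + 1
3 = 3×1 + 0
gcd = 1, so the inverse exists. Back-substitute:
1 = 10 − 3·3
1 = −3·23 + 7·10
1 = 7·102 − 31·23
1 = −31·839 + 255·102
1 = 255·941 − 286·839
Hence 839⁻¹ ≡ -286 ≡ 655 (mod 941).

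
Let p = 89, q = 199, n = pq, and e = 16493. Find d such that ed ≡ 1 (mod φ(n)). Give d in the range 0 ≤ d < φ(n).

4997

φ(n) = (p−1)(q−1) = 88·198 = 17424.
Need d with 16493·d ≡ 1 (mod 17424). Apply the extended Euclidean algorithm:
17424 = 1×16493 + 931
16493 = 17×931 + 666
931 = 1×666 + 265
666 = 2×265 + 136
265 = 1×136 + 129
136 = 1×129 + 7
129 = 18×7 + 3
7 = 2×3 + 1
3 = 3×1 + 0
Back-substitute:
1 = 7 − 2·3
1 = −2·129 + 37·7
1 = 37·136 − 39·129
1 = −39·265 + 76·136
1 = 76·666 − 191·265
1 = −191·931 + 267·666
1 = 267·16493 − 4730·931
1 = −4730·17424 + 4997·16493
So 16493·4997 ≡ 1 (mod 17424), hence d = 4997.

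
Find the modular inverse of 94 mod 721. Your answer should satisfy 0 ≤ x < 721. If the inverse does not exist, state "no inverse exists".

Extended Euclidean algorithm:
721 = 7×94 + 63
94 = 1×63 + 31
63 = 2×31 + 1
31 = 31×1 + 0
Since gcd(94, 721) = 1, back-substitute to write 1 as a combination:
1 = 63 − 2·31
1 = −2·94 + 3·63
1 = 3·721 − 23·94
So 94·(-23) ≡ 1 (mod 721), and -23 ≡ 698 (mod 721).

698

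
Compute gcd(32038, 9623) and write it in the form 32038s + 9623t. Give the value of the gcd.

Euclidean algorithm:
32038 = 3*9623 + 3169
9623 = 3*3169 + 116
3169 = 27*116 + 37
116 = 3*37 + 5
37 = 7*5 + 2
5 = 2*2 + 1
2 = 2*1 + 0
gcd(32038, 9623) = 1.
Express as a combination:
1 = 5 − 2·2
1 = −2·37 + 15·5
1 = 15·116 − 47·37
1 = −47·3169 + 1284·116
1 = 1284·9623 − 3899·3169
1 = −3899·32038 + 12981·9623
So 1 = (-3899)·32038 + (12981)·9623.

1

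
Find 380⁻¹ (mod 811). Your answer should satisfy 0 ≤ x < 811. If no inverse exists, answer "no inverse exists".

318

Apply the Euclidean algorithm to 811 and 380:
811 = 2·380 + 51
380 = 7·51 + 23
51 = 2·23 + 5
23 = 4·5 + 3
5 = 1·3 + 2
3 = 1·2 + 1
2 = 2·1 + 0
gcd = 1, so the inverse exists. Back-substitute:
1 = 3 − 2
1 = −5 + 2·3
1 = 2·23 − 9·5
1 = −9·51 + 20·23
1 = 20·380 − 149·51
1 = −149·811 + 318·380
So 380·318 ≡ 1 (mod 811).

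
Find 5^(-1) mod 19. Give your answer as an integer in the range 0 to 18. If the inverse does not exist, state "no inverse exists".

4

Apply the Euclidean algorithm to 19 and 5:
19 = 3·5 + 4
5 = 1·4 + 1
4 = 4·1 + 0
gcd = 1, so the inverse exists. Back-substitute:
1 = 5 − 4
1 = −19 + 4·5
So 5·4 ≡ 1 (mod 19).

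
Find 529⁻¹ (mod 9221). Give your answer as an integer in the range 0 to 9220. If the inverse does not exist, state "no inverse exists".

1011

gcd(9221, 529) by repeated division:
9221 = 17×529 + 228
529 = 2×228 + 73
228 = 3×73 + 9
73 = 8×9 + 1
9 = 9×1 + 0
gcd = 1, so the inverse exists. Back-substitute:
1 = 73 − 8·9
1 = −8·228 + 25·73
1 = 25·529 − 58·228
1 = −58·9221 + 1011·529
So 529·1011 ≡ 1 (mod 9221).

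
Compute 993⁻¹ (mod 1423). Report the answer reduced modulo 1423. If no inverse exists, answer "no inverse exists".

Apply the Euclidean algorithm to 1423 and 993:
1423 = 1×993 + 430
993 = 2×430 + 133
430 = 3×133 + 31
133 = 4×31 + 9
31 = 3×9 + 4
9 = 2×4 + 1
4 = 4×1 + 0
The gcd is 1. Working backward:
1 = 9 − 2·4
1 = −2·31 + 7·9
1 = 7·133 − 30·31
1 = −30·430 + 97·133
1 = 97·993 − 224·430
1 = −224·1423 + 321·993
So 993·321 ≡ 1 (mod 1423).

321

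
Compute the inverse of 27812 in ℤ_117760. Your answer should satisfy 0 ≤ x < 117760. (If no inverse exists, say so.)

Compute gcd(27812, 117760):
117760 = 4·27812 + 6512
27812 = 4·6512 + 1764
6512 = 3·1764 + 1220
1764 = 1·1220 + 544
1220 = 2·544 + 132
544 = 4·132 + 16
132 = 8·16 + 4
16 = 4·4 + 0
gcd(27812, 117760) = 4 ≠ 1, so 27812 has no multiplicative inverse modulo 117760.

no inverse exists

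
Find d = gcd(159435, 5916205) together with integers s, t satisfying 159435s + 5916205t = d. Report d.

Apply Euclid's algorithm to 5916205 and 159435:
5916205 = 37·159435 + 17110
159435 = 9·17110 + 5445
17110 = 3·5445 + 775
5445 = 7·775 + 20
775 = 38·20 + 15
20 = 1·15 + 5
15 = 3·5 + 0
gcd(159435, 5916205) = 5.
Express as a combination:
5 = 20 − 15
5 = −775 + 39·20
5 = 39·5445 − 274·775
5 = −274·17110 + 861·5445
5 = 861·159435 − 8023·17110
5 = −8023·5916205 + 297712·159435
So 5 = (-8023)·5916205 + (297712)·159435.

5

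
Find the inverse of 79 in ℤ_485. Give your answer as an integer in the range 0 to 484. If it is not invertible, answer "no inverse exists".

264

gcd(485, 79) by repeated division:
485 = 6*79 + 11
79 = 7*11 + 2
11 = 5*2 + 1
2 = 2*1 + 0
The gcd is 1. Working backward:
1 = 11 − 5·2
1 = −5·79 + 36·11
1 = 36·485 − 221·79
Thus 79·(-221) ≡ 1 (mod 485); reducing, -221 mod 485 = 264.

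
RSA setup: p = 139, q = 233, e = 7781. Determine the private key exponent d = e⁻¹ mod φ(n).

2333

φ(n) = (p−1)(q−1) = 138·232 = 32016.
Need d with 7781·d ≡ 1 (mod 32016). Apply the extended Euclidean algorithm:
32016 = 4·7781 + 892
7781 = 8·892 + 645
892 = 1·645 + 247
645 = 2·247 + 151
247 = 1·151 + 96
151 = 1·96 + 55
96 = 1·55 + 41
55 = 1·41 + 14
41 = 2·14 + 13
14 = 1·13 + 1
13 = 13·1 + 0
Back-substitute:
1 = 14 − 13
1 = −41 + 3·14
1 = 3·55 − 4·41
1 = −4·96 + 7·55
1 = 7·151 − 11·96
1 = −11·247 + 18·151
1 = 18·645 − 47·247
1 = −47·892 + 65·645
1 = 65·7781 − 567·892
1 = −567·32016 + 2333·7781
So 7781·2333 ≡ 1 (mod 32016), hence d = 2333.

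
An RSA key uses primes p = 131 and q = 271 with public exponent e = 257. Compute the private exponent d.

φ(n) = (p−1)(q−1) = 130·270 = 35100.
Need d with 257·d ≡ 1 (mod 35100). Apply the extended Euclidean algorithm:
35100 = 136×257 + 148
257 = 1×148 + 109
148 = 1×109 + 39
109 = 2×39 + 31
39 = 1×31 + 8
31 = 3×8 + 7
8 = 1×7 + 1
7 = 7×1 + 0
Back-substitute:
1 = 8 − 7
1 = −31 + 4·8
1 = 4·39 − 5·31
1 = −5·109 + 14·39
1 = 14·148 − 19·109
1 = −19·257 + 33·148
1 = 33·35100 − 4507·257
So 257·(-4507) ≡ 1 (mod 35100), hence d ≡ -4507 ≡ 30593 (mod 35100).

30593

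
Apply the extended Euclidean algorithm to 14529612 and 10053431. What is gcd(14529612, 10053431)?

1

Euclidean algorithm:
14529612 = 1·10053431 + 4476181
10053431 = 2·4476181 + 1101069
4476181 = 4·1101069 + 71905
1101069 = 15·71905 + 22494
71905 = 3·22494 + 4423
22494 = 5·4423 + 379
4423 = 11·379 + 254
379 = 1·254 + 125
254 = 2·125 + 4
125 = 31·4 + 1
4 = 4·1 + 0
gcd(14529612, 10053431) = 1.
Back-substituting:
1 = 125 − 31·4
1 = −31·254 + 63·125
1 = 63·379 − 94·254
1 = −94·4423 + 1097·379
1 = 1097·22494 − 5579·4423
1 = −5579·71905 + 17834·22494
1 = 17834·1101069 − 273089·71905
1 = −273089·4476181 + 1110190·1101069
1 = 1110190·10053431 − 2493469·4476181
1 = −2493469·14529612 + 3603659·10053431
So 1 = (-2493469)·14529612 + (3603659)·10053431.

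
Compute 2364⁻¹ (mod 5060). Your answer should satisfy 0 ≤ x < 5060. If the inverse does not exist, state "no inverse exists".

Euclidean algorithm on 5060, 2364:
5060 = 2*2364 + 332
2364 = 7*332 + 40
332 = 8*40 + 12
40 = 3*12 + 4
12 = 3*4 + 0
The gcd is 4, not 1, hence no inverse exists.

no inverse exists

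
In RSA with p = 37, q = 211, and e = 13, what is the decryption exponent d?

φ(n) = (p−1)(q−1) = 36·210 = 7560.
Need d with 13·d ≡ 1 (mod 7560). Apply the extended Euclidean algorithm:
7560 = 581·13 + 7
13 = 1·7 + 6
7 = 1·6 + 1
6 = 6·1 + 0
Back-substitute:
1 = 7 − 6
1 = −13 + 2·7
1 = 2·7560 − 1163·13
So 13·(-1163) ≡ 1 (mod 7560), hence d ≡ -1163 ≡ 6397 (mod 7560).

6397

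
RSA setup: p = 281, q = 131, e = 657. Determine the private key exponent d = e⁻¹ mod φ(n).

φ(n) = (p−1)(q−1) = 280·130 = 36400.
Need d with 657·d ≡ 1 (mod 36400). Apply the extended Euclidean algorithm:
36400 = 55·657 + 265
657 = 2·265 + 127
265 = 2·127 + 11
127 = 11·11 + 6
11 = 1·6 + 5
6 = 1·5 + 1
5 = 5·1 + 0
Back-substitute:
1 = 6 − 5
1 = −11 + 2·6
1 = 2·127 − 23·11
1 = −23·265 + 48·127
1 = 48·657 − 119·265
1 = −119·36400 + 6593·657
So 657·6593 ≡ 1 (mod 36400), hence d = 6593.

6593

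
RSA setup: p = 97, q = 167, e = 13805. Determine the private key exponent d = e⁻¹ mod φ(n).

3941

φ(n) = (p−1)(q−1) = 96·166 = 15936.
Need d with 13805·d ≡ 1 (mod 15936). Apply the extended Euclidean algorithm:
15936 = 1×13805 + 2131
13805 = 6×2131 + 1019
2131 = 2×1019 + 93
1019 = 10×93 + 89
93 = 1×89 + 4
89 = 22×4 + 1
4 = 4×1 + 0
Back-substitute:
1 = 89 − 22·4
1 = −22·93 + 23·89
1 = 23·1019 − 252·93
1 = −252·2131 + 527·1019
1 = 527·13805 − 3414·2131
1 = −3414·15936 + 3941·13805
So 13805·3941 ≡ 1 (mod 15936), hence d = 3941.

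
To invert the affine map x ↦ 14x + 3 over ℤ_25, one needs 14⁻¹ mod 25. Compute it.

Run Euclid on (25, 14):
25 = 1·14 + 11
14 = 1·11 + 3
11 = 3·3 + 2
3 = 1·2 + 1
2 = 2·1 + 0
Since gcd(14, 25) = 1, back-substitute to write 1 as a combination:
1 = 3 − 2
1 = −11 + 4·3
1 = 4·14 − 5·11
1 = −5·25 + 9·14
So 14·9 ≡ 1 (mod 25).

9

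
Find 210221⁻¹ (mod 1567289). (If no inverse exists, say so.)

496778

gcd(1567289, 210221) by repeated division:
1567289 = 7·210221 + 95742
210221 = 2·95742 + 18737
95742 = 5·18737 + 2057
18737 = 9·2057 + 224
2057 = 9·224 + 41
224 = 5·41 + 19
41 = 2·19 + 3
19 = 6·3 + 1
3 = 3·1 + 0
gcd = 1, so the inverse exists. Back-substitute:
1 = 19 − 6·3
1 = −6·41 + 13·19
1 = 13·224 − 71·41
1 = −71·2057 + 652·224
1 = 652·18737 − 5939·2057
1 = −5939·95742 + 30347·18737
1 = 30347·210221 − 66633·95742
1 = −66633·1567289 + 496778·210221
So 210221·496778 ≡ 1 (mod 1567289).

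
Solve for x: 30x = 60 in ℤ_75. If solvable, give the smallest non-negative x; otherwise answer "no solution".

First find gcd(30, 75):
75 = 2·30 + 15
30 = 2·15 + 0
gcd = 15 and 15 | 60, so solutions exist. Divide through by 15: 2x ≡ 4 (mod 5).
Now find 2⁻¹ mod 5:
5 = 2×2 + 1
2 = 2×1 + 0
Back-substitute:
1 = 5 − 2·2
So 2·(-2) ≡ 1 (mod 5), i.e. 2⁻¹ ≡ 3.
Then x ≡ 3·4 ≡ 2 (mod 5); the smallest non-negative solution is x = 2.

2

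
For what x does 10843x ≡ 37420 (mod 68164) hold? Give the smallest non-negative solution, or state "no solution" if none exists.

First find gcd(10843, 68164):
68164 = 6·10843 + 3106
10843 = 3·3106 + 1525
3106 = 2·1525 + 56
1525 = 27·56 + 13
56 = 4·13 + 4
13 = 3·4 + 1
4 = 4·1 + 0
gcd = 1, so a unique solution mod 68164 exists.
Back-substitute for the Bézout coefficients:
1 = 13 − 3·4
1 = −3·56 + 13·13
1 = 13·1525 − 354·56
1 = −354·3106 + 721·1525
1 = 721·10843 − 2517·3106
1 = −2517·68164 + 15823·10843
So 10843·(15823) ≡ 1 (mod 68164), giving 10843⁻¹ ≡ 15823.
x ≡ 10843⁻¹·37420 ≡ 15823·37420 ≡ 24156 (mod 68164).

24156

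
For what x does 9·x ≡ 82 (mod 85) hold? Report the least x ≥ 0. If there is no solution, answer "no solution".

First find gcd(9, 85):
85 = 9*9 + 4
9 = 2*4 + 1
4 = 4*1 + 0
gcd = 1, so a unique solution mod 85 exists.
Back-substitute for the Bézout coefficients:
1 = 9 − 2·4
1 = −2·85 + 19·9
So 9·(19) ≡ 1 (mod 85), giving 9⁻¹ ≡ 19.
x ≡ 9⁻¹·82 ≡ 19·82 ≡ 28 (mod 85).

28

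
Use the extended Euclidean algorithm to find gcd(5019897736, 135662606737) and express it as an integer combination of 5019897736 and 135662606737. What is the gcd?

Apply Euclid's algorithm to 135662606737 and 5019897736:
135662606737 = 27*5019897736 + 125367865
5019897736 = 40*125367865 + 5183136
125367865 = 24*5183136 + 972601
5183136 = 5*972601 + 320131
972601 = 3*320131 + 12208
320131 = 26*12208 + 2723
12208 = 4*2723 + 1316
2723 = 2*1316 + 91
1316 = 14*91 + 42
91 = 2*42 + 7
42 = 6*7 + 0
gcd(5019897736, 135662606737) = 7.
Back-substituting:
7 = 91 − 2·42
7 = −2·1316 + 29·91
7 = 29·2723 − 60·1316
7 = −60·12208 + 269·2723
7 = 269·320131 − 7054·12208
7 = −7054·972601 + 21431·320131
7 = 21431·5183136 − 114209·972601
7 = −114209·125367865 + 2762447·5183136
7 = 2762447·5019897736 − 110612089·125367865
7 = −110612089·135662606737 + 2989288850·5019897736
So 7 = (-110612089)·135662606737 + (2989288850)·5019897736.

7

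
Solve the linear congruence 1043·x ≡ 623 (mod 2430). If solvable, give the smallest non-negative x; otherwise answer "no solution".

First find gcd(1043, 2430):
2430 = 2*1043 + 344
1043 = 3*344 + 11
344 = 31*11 + 3
11 = 3*3 + 2
3 = 1*2 + 1
2 = 2*1 + 0
gcd = 1, so a unique solution mod 2430 exists.
Back-substitute for the Bézout coefficients:
1 = 3 − 2
1 = −11 + 4·3
1 = 4·344 − 125·11
1 = −125·1043 + 379·344
1 = 379·2430 − 883·1043
So 1043·(-883) ≡ 1 (mod 2430), giving 1043⁻¹ ≡ 1547.
x ≡ 1043⁻¹·623 ≡ 1547·623 ≡ 1501 (mod 2430).

1501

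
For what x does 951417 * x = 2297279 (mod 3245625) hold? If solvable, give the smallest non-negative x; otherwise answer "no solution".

no solution

gcd(951417, 3245625):
3245625 = 3*951417 + 391374
951417 = 2*391374 + 168669
391374 = 2*168669 + 54036
168669 = 3*54036 + 6561
54036 = 8*6561 + 1548
6561 = 4*1548 + 369
1548 = 4*369 + 72
369 = 5*72 + 9
72 = 8*9 + 0
gcd = 9, but 9 ∤ 2297279, so the congruence has no solution.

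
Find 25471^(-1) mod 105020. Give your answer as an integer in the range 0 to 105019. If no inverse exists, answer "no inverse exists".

gcd(105020, 25471) by repeated division:
105020 = 4·25471 + 3136
25471 = 8·3136 + 383
3136 = 8·383 + 72
383 = 5·72 + 23
72 = 3·23 + 3
23 = 7·3 + 2
3 = 1·2 + 1
2 = 2·1 + 0
The gcd is 1. Working backward:
1 = 3 − 2
1 = −23 + 8·3
1 = 8·72 − 25·23
1 = −25·383 + 133·72
1 = 133·3136 − 1089·383
1 = −1089·25471 + 8845·3136
1 = 8845·105020 − 36469·25471
So 25471·(-36469) ≡ 1 (mod 105020), and -36469 ≡ 68551 (mod 105020).

68551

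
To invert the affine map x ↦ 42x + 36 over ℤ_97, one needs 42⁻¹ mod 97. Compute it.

gcd(97, 42) by repeated division:
97 = 2×42 + 13
42 = 3×13 + 3
13 = 4×3 + 1
3 = 3×1 + 0
The gcd is 1. Working backward:
1 = 13 − 4·3
1 = −4·42 + 13·13
1 = 13·97 − 30·42
Hence 42⁻¹ ≡ -30 ≡ 67 (mod 97).

67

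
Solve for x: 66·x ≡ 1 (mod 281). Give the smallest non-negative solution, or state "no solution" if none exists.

First find gcd(66, 281):
281 = 4*66 + 17
66 = 3*17 + 15
17 = 1*15 + 2
15 = 7*2 + 1
2 = 2*1 + 0
gcd = 1, so a unique solution mod 281 exists.
Back-substitute for the Bézout coefficients:
1 = 15 − 7·2
1 = −7·17 + 8·15
1 = 8·66 − 31·17
1 = −31·281 + 132·66
So 66·(132) ≡ 1 (mod 281), giving 66⁻¹ ≡ 132.
x ≡ 66⁻¹·1 ≡ 132·1 ≡ 132 (mod 281).

132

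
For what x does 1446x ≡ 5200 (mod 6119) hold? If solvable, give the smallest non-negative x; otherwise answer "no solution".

First find gcd(1446, 6119):
6119 = 4·1446 + 335
1446 = 4·335 + 106
335 = 3·106 + 17
106 = 6·17 + 4
17 = 4·4 + 1
4 = 4·1 + 0
gcd = 1, so a unique solution mod 6119 exists.
Back-substitute for the Bézout coefficients:
1 = 17 − 4·4
1 = −4·106 + 25·17
1 = 25·335 − 79·106
1 = −79·1446 + 341·335
1 = 341·6119 − 1443·1446
So 1446·(-1443) ≡ 1 (mod 6119), giving 1446⁻¹ ≡ 4676.
x ≡ 1446⁻¹·5200 ≡ 4676·5200 ≡ 4413 (mod 6119).

4413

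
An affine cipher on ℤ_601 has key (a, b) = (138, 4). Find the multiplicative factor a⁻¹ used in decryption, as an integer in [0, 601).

Apply the Euclidean algorithm to 601 and 138:
601 = 4·138 + 49
138 = 2·49 + 40
49 = 1·40 + 9
40 = 4·9 + 4
9 = 2·4 + 1
4 = 4·1 + 0
gcd = 1, so the inverse exists. Back-substitute:
1 = 9 − 2·4
1 = −2·40 + 9·9
1 = 9·49 − 11·40
1 = −11·138 + 31·49
1 = 31·601 − 135·138
Hence 138⁻¹ ≡ -135 ≡ 466 (mod 601).

466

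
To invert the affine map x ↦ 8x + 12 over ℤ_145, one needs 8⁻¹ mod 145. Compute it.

127

Apply the Euclidean algorithm to 145 and 8:
145 = 18*8 + 1
8 = 8*1 + 0
Since gcd(8, 145) = 1, back-substitute to write 1 as a combination:
1 = 145 − 18·8
Thus 8·(-18) ≡ 1 (mod 145); reducing, -18 mod 145 = 127.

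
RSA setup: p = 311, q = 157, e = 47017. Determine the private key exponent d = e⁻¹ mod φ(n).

φ(n) = (p−1)(q−1) = 310·156 = 48360.
Need d with 47017·d ≡ 1 (mod 48360). Apply the extended Euclidean algorithm:
48360 = 1×47017 + 1343
47017 = 35×1343 + 12
1343 = 111×12 + 11
12 = 1×11 + 1
11 = 11×1 + 0
Back-substitute:
1 = 12 − 11
1 = −1343 + 112·12
1 = 112·47017 − 3921·1343
1 = −3921·48360 + 4033·47017
So 47017·4033 ≡ 1 (mod 48360), hence d = 4033.

4033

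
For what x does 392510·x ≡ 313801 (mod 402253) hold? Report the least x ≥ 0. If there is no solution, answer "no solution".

First find gcd(392510, 402253):
402253 = 1×392510 + 9743
392510 = 40×9743 + 2790
9743 = 3×2790 + 1373
2790 = 2×1373 + 44
1373 = 31×44 + 9
44 = 4×9 + 8
9 = 1×8 + 1
8 = 8×1 + 0
gcd = 1, so a unique solution mod 402253 exists.
Back-substitute for the Bézout coefficients:
1 = 9 − 8
1 = −44 + 5·9
1 = 5·1373 − 156·44
1 = −156·2790 + 317·1373
1 = 317·9743 − 1107·2790
1 = −1107·392510 + 44597·9743
1 = 44597·402253 − 45704·392510
So 392510·(-45704) ≡ 1 (mod 402253), giving 392510⁻¹ ≡ 356549.
x ≡ 392510⁻¹·313801 ≡ 356549·313801 ≡ 369811 (mod 402253).

369811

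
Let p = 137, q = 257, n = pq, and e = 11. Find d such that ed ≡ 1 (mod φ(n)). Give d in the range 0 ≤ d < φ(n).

φ(n) = (p−1)(q−1) = 136·256 = 34816.
Need d with 11·d ≡ 1 (mod 34816). Apply the extended Euclidean algorithm:
34816 = 3165×11 + 1
11 = 11×1 + 0
Back-substitute:
1 = 34816 − 3165·11
So 11·(-3165) ≡ 1 (mod 34816), hence d ≡ -3165 ≡ 31651 (mod 34816).

31651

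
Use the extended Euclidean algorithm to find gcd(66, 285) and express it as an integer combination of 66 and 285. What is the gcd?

Euclidean algorithm:
285 = 4*66 + 21
66 = 3*21 + 3
21 = 7*3 + 0
gcd(66, 285) = 3.
Working backward:
3 = 66 − 3·21
3 = −3·285 + 13·66
So 3 = (-3)·285 + (13)·66.

3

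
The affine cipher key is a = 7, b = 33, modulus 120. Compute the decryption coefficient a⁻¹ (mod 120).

Apply the Euclidean algorithm to 120 and 7:
120 = 17×7 + 1
7 = 7×1 + 0
Since gcd(7, 120) = 1, back-substitute to write 1 as a combination:
1 = 120 − 17·7
Hence 7⁻¹ ≡ -17 ≡ 103 (mod 120).

103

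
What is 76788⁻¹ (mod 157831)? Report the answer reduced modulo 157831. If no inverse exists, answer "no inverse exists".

118772

Run Euclid on (157831, 76788):
157831 = 2*76788 + 4255
76788 = 18*4255 + 198
4255 = 21*198 + 97
198 = 2*97 + 4
97 = 24*4 + 1
4 = 4*1 + 0
The gcd is 1. Working backward:
1 = 97 − 24·4
1 = −24·198 + 49·97
1 = 49·4255 − 1053·198
1 = −1053·76788 + 19003·4255
1 = 19003·157831 − 39059·76788
Hence 76788⁻¹ ≡ -39059 ≡ 118772 (mod 157831).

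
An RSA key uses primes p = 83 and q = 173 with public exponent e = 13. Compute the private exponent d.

1085

φ(n) = (p−1)(q−1) = 82·172 = 14104.
Need d with 13·d ≡ 1 (mod 14104). Apply the extended Euclidean algorithm:
14104 = 1084×13 + 12
13 = 1×12 + 1
12 = 12×1 + 0
Back-substitute:
1 = 13 − 12
1 = −14104 + 1085·13
So 13·1085 ≡ 1 (mod 14104), hence d = 1085.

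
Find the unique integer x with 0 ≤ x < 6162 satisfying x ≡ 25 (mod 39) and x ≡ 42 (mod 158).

1780

Write x = 25 + 39·k. Then 39·k ≡ 42 − 25 ≡ 17 (mod 158).
Need 39⁻¹ mod 158. Extended Euclid on (158, 39):
158 = 4*39 + 2
39 = 19*2 + 1
2 = 2*1 + 0
Back-substitute:
1 = 39 − 19·2
1 = −19·158 + 77·39
39⁻¹ ≡ 77 (mod 158), so k ≡ 77·17 ≡ 45 (mod 158).
x = 25 + 39·45 = 1780.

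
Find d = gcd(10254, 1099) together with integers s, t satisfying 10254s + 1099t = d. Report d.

Apply Euclid's algorithm to 10254 and 1099:
10254 = 9*1099 + 363
1099 = 3*363 + 10
363 = 36*10 + 3
10 = 3*3 + 1
3 = 3*1 + 0
gcd(10254, 1099) = 1.
Express as a combination:
1 = 10 − 3·3
1 = −3·363 + 109·10
1 = 109·1099 − 330·363
1 = −330·10254 + 3079·1099
So 1 = (-330)·10254 + (3079)·1099.

1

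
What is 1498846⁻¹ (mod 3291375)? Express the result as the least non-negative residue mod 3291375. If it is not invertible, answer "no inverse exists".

1559431

Extended Euclidean algorithm:
3291375 = 2*1498846 + 293683
1498846 = 5*293683 + 30431
293683 = 9*30431 + 19804
30431 = 1*19804 + 10627
19804 = 1*10627 + 9177
10627 = 1*9177 + 1450
9177 = 6*1450 + 477
1450 = 3*477 + 19
477 = 25*19 + 2
19 = 9*2 + 1
2 = 2*1 + 0
The gcd is 1. Working backward:
1 = 19 − 9·2
1 = −9·477 + 226·19
1 = 226·1450 − 687·477
1 = −687·9177 + 4348·1450
1 = 4348·10627 − 5035·9177
1 = −5035·19804 + 9383·10627
1 = 9383·30431 − 14418·19804
1 = −14418·293683 + 139145·30431
1 = 139145·1498846 − 710143·293683
1 = −710143·3291375 + 1559431·1498846
So 1498846·1559431 ≡ 1 (mod 3291375).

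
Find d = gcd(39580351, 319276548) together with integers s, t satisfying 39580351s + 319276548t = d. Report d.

1

Euclidean algorithm:
319276548 = 8·39580351 + 2633740
39580351 = 15·2633740 + 74251
2633740 = 35·74251 + 34955
74251 = 2·34955 + 4341
34955 = 8·4341 + 227
4341 = 19·227 + 28
227 = 8·28 + 3
28 = 9·3 + 1
3 = 3·1 + 0
gcd(39580351, 319276548) = 1.
Back-substituting:
1 = 28 − 9·3
1 = −9·227 + 73·28
1 = 73·4341 − 1396·227
1 = −1396·34955 + 11241·4341
1 = 11241·74251 − 23878·34955
1 = −23878·2633740 + 846971·74251
1 = 846971·39580351 − 12728443·2633740
1 = −12728443·319276548 + 102674515·39580351
So 1 = (-12728443)·319276548 + (102674515)·39580351.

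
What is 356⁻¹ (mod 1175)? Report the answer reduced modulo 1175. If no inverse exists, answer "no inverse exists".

Apply the Euclidean algorithm to 1175 and 356:
1175 = 3×356 + 107
356 = 3×107 + 35
107 = 3×35 + 2
35 = 17×2 + 1
2 = 2×1 + 0
Since gcd(356, 1175) = 1, back-substitute to write 1 as a combination:
1 = 35 − 17·2
1 = −17·107 + 52·35
1 = 52·356 − 173·107
1 = −173·1175 + 571·356
So 356·571 ≡ 1 (mod 1175).

571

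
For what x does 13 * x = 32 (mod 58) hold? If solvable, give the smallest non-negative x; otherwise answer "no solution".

56

First find gcd(13, 58):
58 = 4·13 + 6
13 = 2·6 + 1
6 = 6·1 + 0
gcd = 1, so a unique solution mod 58 exists.
Back-substitute for the Bézout coefficients:
1 = 13 − 2·6
1 = −2·58 + 9·13
So 13·(9) ≡ 1 (mod 58), giving 13⁻¹ ≡ 9.
x ≡ 13⁻¹·32 ≡ 9·32 ≡ 56 (mod 58).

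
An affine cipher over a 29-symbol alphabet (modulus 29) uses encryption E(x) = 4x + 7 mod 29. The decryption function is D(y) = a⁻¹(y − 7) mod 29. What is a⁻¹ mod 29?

22

Extended Euclidean algorithm:
29 = 7*4 + 1
4 = 4*1 + 0
gcd = 1, so the inverse exists. Back-substitute:
1 = 29 − 7·4
Hence 4⁻¹ ≡ -7 ≡ 22 (mod 29).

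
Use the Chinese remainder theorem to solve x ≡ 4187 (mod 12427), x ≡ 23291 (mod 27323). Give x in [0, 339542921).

Write x = 4187 + 12427·k. Then 12427·k ≡ 23291 − 4187 ≡ 19104 (mod 27323).
Need 12427⁻¹ mod 27323. Extended Euclid on (27323, 12427):
27323 = 2·12427 + 2469
12427 = 5·2469 + 82
2469 = 30·82 + 9
82 = 9·9 + 1
9 = 9·1 + 0
Back-substitute:
1 = 82 − 9·9
1 = −9·2469 + 271·82
1 = 271·12427 − 1364·2469
1 = −1364·27323 + 2999·12427
12427⁻¹ ≡ 2999 (mod 27323), so k ≡ 2999·19104 ≡ 23888 (mod 27323).
x = 4187 + 12427·23888 = 296860363.

296860363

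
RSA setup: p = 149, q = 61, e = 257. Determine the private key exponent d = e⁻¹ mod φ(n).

φ(n) = (p−1)(q−1) = 148·60 = 8880.
Need d with 257·d ≡ 1 (mod 8880). Apply the extended Euclidean algorithm:
8880 = 34*257 + 142
257 = 1*142 + 115
142 = 1*115 + 27
115 = 4*27 + 7
27 = 3*7 + 6
7 = 1*6 + 1
6 = 6*1 + 0
Back-substitute:
1 = 7 − 6
1 = −27 + 4·7
1 = 4·115 − 17·27
1 = −17·142 + 21·115
1 = 21·257 − 38·142
1 = −38·8880 + 1313·257
So 257·1313 ≡ 1 (mod 8880), hence d = 1313.

1313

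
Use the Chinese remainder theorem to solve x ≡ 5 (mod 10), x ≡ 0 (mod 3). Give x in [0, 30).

Write x = 5 + 10·k. Then 10·k ≡ 0 − 5 ≡ 1 (mod 3).
Need 10⁻¹ mod 3. Extended Euclid on (3, 1):
3 = 3·1 + 0
10⁻¹ ≡ 1 (mod 3), so k ≡ 1·1 ≡ 1 (mod 3).
x = 5 + 10·1 = 15.

15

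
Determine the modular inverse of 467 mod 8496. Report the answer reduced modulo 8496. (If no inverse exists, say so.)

5003

Run Euclid on (8496, 467):
8496 = 18·467 + 90
467 = 5·90 + 17
90 = 5·17 + 5
17 = 3·5 + 2
5 = 2·2 + 1
2 = 2·1 + 0
The gcd is 1. Working backward:
1 = 5 − 2·2
1 = −2·17 + 7·5
1 = 7·90 − 37·17
1 = −37·467 + 192·90
1 = 192·8496 − 3493·467
Hence 467⁻¹ ≡ -3493 ≡ 5003 (mod 8496).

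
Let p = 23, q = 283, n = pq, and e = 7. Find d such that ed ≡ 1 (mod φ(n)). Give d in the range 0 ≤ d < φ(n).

2659

φ(n) = (p−1)(q−1) = 22·282 = 6204.
Need d with 7·d ≡ 1 (mod 6204). Apply the extended Euclidean algorithm:
6204 = 886*7 + 2
7 = 3*2 + 1
2 = 2*1 + 0
Back-substitute:
1 = 7 − 3·2
1 = −3·6204 + 2659·7
So 7·2659 ≡ 1 (mod 6204), hence d = 2659.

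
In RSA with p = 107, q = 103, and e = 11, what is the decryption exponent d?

φ(n) = (p−1)(q−1) = 106·102 = 10812.
Need d with 11·d ≡ 1 (mod 10812). Apply the extended Euclidean algorithm:
10812 = 982*11 + 10
11 = 1*10 + 1
10 = 10*1 + 0
Back-substitute:
1 = 11 − 10
1 = −10812 + 983·11
So 11·983 ≡ 1 (mod 10812), hence d = 983.

983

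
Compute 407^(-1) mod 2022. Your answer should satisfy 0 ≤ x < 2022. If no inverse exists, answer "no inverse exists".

Extended Euclidean algorithm:
2022 = 4*407 + 394
407 = 1*394 + 13
394 = 30*13 + 4
13 = 3*4 + 1
4 = 4*1 + 0
The gcd is 1. Working backward:
1 = 13 − 3·4
1 = −3·394 + 91·13
1 = 91·407 − 94·394
1 = −94·2022 + 467·407
So 407·467 ≡ 1 (mod 2022).

467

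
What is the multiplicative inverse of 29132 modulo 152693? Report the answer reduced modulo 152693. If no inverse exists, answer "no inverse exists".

Extended Euclidean algorithm:
152693 = 5·29132 + 7033
29132 = 4·7033 + 1000
7033 = 7·1000 + 33
1000 = 30·33 + 10
33 = 3·10 + 3
10 = 3·3 + 1
3 = 3·1 + 0
Since gcd(29132, 152693) = 1, back-substitute to write 1 as a combination:
1 = 10 − 3·3
1 = −3·33 + 10·10
1 = 10·1000 − 303·33
1 = −303·7033 + 2131·1000
1 = 2131·29132 − 8827·7033
1 = −8827·152693 + 46266·29132
So 29132·46266 ≡ 1 (mod 152693).

46266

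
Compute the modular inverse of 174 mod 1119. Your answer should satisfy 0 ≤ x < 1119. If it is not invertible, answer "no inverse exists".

no inverse exists

Euclidean algorithm on 1119, 174:
1119 = 6*174 + 75
174 = 2*75 + 24
75 = 3*24 + 3
24 = 8*3 + 0
Since gcd = 3 > 1, 174 is not a unit mod 1119.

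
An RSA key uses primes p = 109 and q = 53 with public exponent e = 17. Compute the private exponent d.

φ(n) = (p−1)(q−1) = 108·52 = 5616.
Need d with 17·d ≡ 1 (mod 5616). Apply the extended Euclidean algorithm:
5616 = 330·17 + 6
17 = 2·6 + 5
6 = 1·5 + 1
5 = 5·1 + 0
Back-substitute:
1 = 6 − 5
1 = −17 + 3·6
1 = 3·5616 − 991·17
So 17·(-991) ≡ 1 (mod 5616), hence d ≡ -991 ≡ 4625 (mod 5616).

4625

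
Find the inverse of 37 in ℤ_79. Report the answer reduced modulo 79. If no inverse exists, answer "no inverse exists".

Extended Euclidean algorithm:
79 = 2·37 + 5
37 = 7·5 + 2
5 = 2·2 + 1
2 = 2·1 + 0
The gcd is 1. Working backward:
1 = 5 − 2·2
1 = −2·37 + 15·5
1 = 15·79 − 32·37
So 37·(-32) ≡ 1 (mod 79), and -32 ≡ 47 (mod 79).

47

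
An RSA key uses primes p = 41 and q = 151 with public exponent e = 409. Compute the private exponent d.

φ(n) = (p−1)(q−1) = 40·150 = 6000.
Need d with 409·d ≡ 1 (mod 6000). Apply the extended Euclidean algorithm:
6000 = 14·409 + 274
409 = 1·274 + 135
274 = 2·135 + 4
135 = 33·4 + 3
4 = 1·3 + 1
3 = 3·1 + 0
Back-substitute:
1 = 4 − 3
1 = −135 + 34·4
1 = 34·274 − 69·135
1 = −69·409 + 103·274
1 = 103·6000 − 1511·409
So 409·(-1511) ≡ 1 (mod 6000), hence d ≡ -1511 ≡ 4489 (mod 6000).

4489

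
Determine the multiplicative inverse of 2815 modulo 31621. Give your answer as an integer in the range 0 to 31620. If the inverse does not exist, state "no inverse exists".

3808

gcd(31621, 2815) by repeated division:
31621 = 11*2815 + 656
2815 = 4*656 + 191
656 = 3*191 + 83
191 = 2*83 + 25
83 = 3*25 + 8
25 = 3*8 + 1
8 = 8*1 + 0
The gcd is 1. Working backward:
1 = 25 − 3·8
1 = −3·83 + 10·25
1 = 10·191 − 23·83
1 = −23·656 + 79·191
1 = 79·2815 − 339·656
1 = −339·31621 + 3808·2815
So 2815·3808 ≡ 1 (mod 31621).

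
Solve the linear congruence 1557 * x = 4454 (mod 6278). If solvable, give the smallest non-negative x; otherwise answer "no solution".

First find gcd(1557, 6278):
6278 = 4×1557 + 50
1557 = 31×50 + 7
50 = 7×7 + 1
7 = 7×1 + 0
gcd = 1, so a unique solution mod 6278 exists.
Back-substitute for the Bézout coefficients:
1 = 50 − 7·7
1 = −7·1557 + 218·50
1 = 218·6278 − 879·1557
So 1557·(-879) ≡ 1 (mod 6278), giving 1557⁻¹ ≡ 5399.
x ≡ 1557⁻¹·4454 ≡ 5399·4454 ≡ 2406 (mod 6278).

2406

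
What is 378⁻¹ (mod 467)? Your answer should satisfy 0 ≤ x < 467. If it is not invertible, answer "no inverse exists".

Apply the Euclidean algorithm to 467 and 378:
467 = 1×378 + 89
378 = 4×89 + 22
89 = 4×22 + 1
22 = 22×1 + 0
gcd = 1, so the inverse exists. Back-substitute:
1 = 89 − 4·22
1 = −4·378 + 17·89
1 = 17·467 − 21·378
So 378·(-21) ≡ 1 (mod 467), and -21 ≡ 446 (mod 467).

446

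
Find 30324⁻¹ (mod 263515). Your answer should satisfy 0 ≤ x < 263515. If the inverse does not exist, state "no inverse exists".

Compute gcd(30324, 263515):
263515 = 8×30324 + 20923
30324 = 1×20923 + 9401
20923 = 2×9401 + 2121
9401 = 4×2121 + 917
2121 = 2×917 + 287
917 = 3×287 + 56
287 = 5×56 + 7
56 = 8×7 + 0
gcd(30324, 263515) = 7 ≠ 1, so 30324 has no multiplicative inverse modulo 263515.

no inverse exists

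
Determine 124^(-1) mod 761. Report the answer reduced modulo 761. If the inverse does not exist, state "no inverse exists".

Extended Euclidean algorithm:
761 = 6·124 + 17
124 = 7·17 + 5
17 = 3·5 + 2
5 = 2·2 + 1
2 = 2·1 + 0
gcd = 1, so the inverse exists. Back-substitute:
1 = 5 − 2·2
1 = −2·17 + 7·5
1 = 7·124 − 51·17
1 = −51·761 + 313·124
So 124·313 ≡ 1 (mod 761).

313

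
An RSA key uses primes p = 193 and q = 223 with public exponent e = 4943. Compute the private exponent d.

φ(n) = (p−1)(q−1) = 192·222 = 42624.
Need d with 4943·d ≡ 1 (mod 42624). Apply the extended Euclidean algorithm:
42624 = 8×4943 + 3080
4943 = 1×3080 + 1863
3080 = 1×1863 + 1217
1863 = 1×1217 + 646
1217 = 1×646 + 571
646 = 1×571 + 75
571 = 7×75 + 46
75 = 1×46 + 29
46 = 1×29 + 17
29 = 1×17 + 12
17 = 1×12 + 5
12 = 2×5 + 2
5 = 2×2 + 1
2 = 2×1 + 0
Back-substitute:
1 = 5 − 2·2
1 = −2·12 + 5·5
1 = 5·17 − 7·12
1 = −7·29 + 12·17
1 = 12·46 − 19·29
1 = −19·75 + 31·46
1 = 31·571 − 236·75
1 = −236·646 + 267·571
1 = 267·1217 − 503·646
1 = −503·1863 + 770·1217
1 = 770·3080 − 1273·1863
1 = −1273·4943 + 2043·3080
1 = 2043·42624 − 17617·4943
So 4943·(-17617) ≡ 1 (mod 42624), hence d ≡ -17617 ≡ 25007 (mod 42624).

25007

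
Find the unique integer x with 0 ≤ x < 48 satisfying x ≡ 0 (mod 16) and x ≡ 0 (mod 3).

Write x = 0 + 16·k. Then 16·k ≡ 0 − 0 ≡ 0 (mod 3).
Need 16⁻¹ mod 3. Extended Euclid on (3, 1):
3 = 3·1 + 0
16⁻¹ ≡ 1 (mod 3), so k ≡ 1·0 ≡ 0 (mod 3).
x = 0 + 16·0 = 0.

0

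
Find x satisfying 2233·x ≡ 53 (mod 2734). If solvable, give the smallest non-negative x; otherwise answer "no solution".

First find gcd(2233, 2734):
2734 = 1·2233 + 501
2233 = 4·501 + 229
501 = 2·229 + 43
229 = 5·43 + 14
43 = 3·14 + 1
14 = 14·1 + 0
gcd = 1, so a unique solution mod 2734 exists.
Back-substitute for the Bézout coefficients:
1 = 43 − 3·14
1 = −3·229 + 16·43
1 = 16·501 − 35·229
1 = −35·2233 + 156·501
1 = 156·2734 − 191·2233
So 2233·(-191) ≡ 1 (mod 2734), giving 2233⁻¹ ≡ 2543.
x ≡ 2233⁻¹·53 ≡ 2543·53 ≡ 813 (mod 2734).

813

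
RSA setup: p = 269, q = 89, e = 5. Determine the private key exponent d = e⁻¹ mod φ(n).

4717

φ(n) = (p−1)(q−1) = 268·88 = 23584.
Need d with 5·d ≡ 1 (mod 23584). Apply the extended Euclidean algorithm:
23584 = 4716×5 + 4
5 = 1×4 + 1
4 = 4×1 + 0
Back-substitute:
1 = 5 − 4
1 = −23584 + 4717·5
So 5·4717 ≡ 1 (mod 23584), hence d = 4717.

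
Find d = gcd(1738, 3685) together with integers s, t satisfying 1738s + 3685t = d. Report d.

11

Euclidean algorithm:
3685 = 2×1738 + 209
1738 = 8×209 + 66
209 = 3×66 + 11
66 = 6×11 + 0
gcd(1738, 3685) = 11.
Express as a combination:
11 = 209 − 3·66
11 = −3·1738 + 25·209
11 = 25·3685 − 53·1738
So 11 = (25)·3685 + (-53)·1738.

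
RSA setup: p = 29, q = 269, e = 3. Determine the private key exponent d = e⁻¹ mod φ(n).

φ(n) = (p−1)(q−1) = 28·268 = 7504.
Need d with 3·d ≡ 1 (mod 7504). Apply the extended Euclidean algorithm:
7504 = 2501*3 + 1
3 = 3*1 + 0
Back-substitute:
1 = 7504 − 2501·3
So 3·(-2501) ≡ 1 (mod 7504), hence d ≡ -2501 ≡ 5003 (mod 7504).

5003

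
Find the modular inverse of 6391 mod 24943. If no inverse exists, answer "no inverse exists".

Extended Euclidean algorithm:
24943 = 3·6391 + 5770
6391 = 1·5770 + 621
5770 = 9·621 + 181
621 = 3·181 + 78
181 = 2·78 + 25
78 = 3·25 + 3
25 = 8·3 + 1
3 = 3·1 + 0
gcd = 1, so the inverse exists. Back-substitute:
1 = 25 − 8·3
1 = −8·78 + 25·25
1 = 25·181 − 58·78
1 = −58·621 + 199·181
1 = 199·5770 − 1849·621
1 = −1849·6391 + 2048·5770
1 = 2048·24943 − 7993·6391
So 6391·(-7993) ≡ 1 (mod 24943), and -7993 ≡ 16950 (mod 24943).

16950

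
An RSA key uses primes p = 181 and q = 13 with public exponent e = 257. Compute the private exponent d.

φ(n) = (p−1)(q−1) = 180·12 = 2160.
Need d with 257·d ≡ 1 (mod 2160). Apply the extended Euclidean algorithm:
2160 = 8·257 + 104
257 = 2·104 + 49
104 = 2·49 + 6
49 = 8·6 + 1
6 = 6·1 + 0
Back-substitute:
1 = 49 − 8·6
1 = −8·104 + 17·49
1 = 17·257 − 42·104
1 = −42·2160 + 353·257
So 257·353 ≡ 1 (mod 2160), hence d = 353.

353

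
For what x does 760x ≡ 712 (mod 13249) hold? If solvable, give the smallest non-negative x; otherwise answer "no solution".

First find gcd(760, 13249):
13249 = 17·760 + 329
760 = 2·329 + 102
329 = 3·102 + 23
102 = 4·23 + 10
23 = 2·10 + 3
10 = 3·3 + 1
3 = 3·1 + 0
gcd = 1, so a unique solution mod 13249 exists.
Back-substitute for the Bézout coefficients:
1 = 10 − 3·3
1 = −3·23 + 7·10
1 = 7·102 − 31·23
1 = −31·329 + 100·102
1 = 100·760 − 231·329
1 = −231·13249 + 4027·760
So 760·(4027) ≡ 1 (mod 13249), giving 760⁻¹ ≡ 4027.
x ≡ 760⁻¹·712 ≡ 4027·712 ≡ 5440 (mod 13249).

5440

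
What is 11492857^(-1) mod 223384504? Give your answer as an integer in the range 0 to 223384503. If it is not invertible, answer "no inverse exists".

Extended Euclidean algorithm:
223384504 = 19*11492857 + 5020221
11492857 = 2*5020221 + 1452415
5020221 = 3*1452415 + 662976
1452415 = 2*662976 + 126463
662976 = 5*126463 + 30661
126463 = 4*30661 + 3819
30661 = 8*3819 + 109
3819 = 35*109 + 4
109 = 27*4 + 1
4 = 4*1 + 0
Since gcd(11492857, 223384504) = 1, back-substitute to write 1 as a combination:
1 = 109 − 27·4
1 = −27·3819 + 946·109
1 = 946·30661 − 7595·3819
1 = −7595·126463 + 31326·30661
1 = 31326·662976 − 164225·126463
1 = −164225·1452415 + 359776·662976
1 = 359776·5020221 − 1243553·1452415
1 = −1243553·11492857 + 2846882·5020221
1 = 2846882·223384504 − 55334311·11492857
Hence 11492857⁻¹ ≡ -55334311 ≡ 168050193 (mod 223384504).

168050193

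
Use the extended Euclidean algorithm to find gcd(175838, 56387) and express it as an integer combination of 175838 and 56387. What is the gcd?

1

Repeated division:
175838 = 3×56387 + 6677
56387 = 8×6677 + 2971
6677 = 2×2971 + 735
2971 = 4×735 + 31
735 = 23×31 + 22
31 = 1×22 + 9
22 = 2×9 + 4
9 = 2×4 + 1
4 = 4×1 + 0
gcd(175838, 56387) = 1.
Express as a combination:
1 = 9 − 2·4
1 = −2·22 + 5·9
1 = 5·31 − 7·22
1 = −7·735 + 166·31
1 = 166·2971 − 671·735
1 = −671·6677 + 1508·2971
1 = 1508·56387 − 12735·6677
1 = −12735·175838 + 39713·56387
So 1 = (-12735)·175838 + (39713)·56387.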